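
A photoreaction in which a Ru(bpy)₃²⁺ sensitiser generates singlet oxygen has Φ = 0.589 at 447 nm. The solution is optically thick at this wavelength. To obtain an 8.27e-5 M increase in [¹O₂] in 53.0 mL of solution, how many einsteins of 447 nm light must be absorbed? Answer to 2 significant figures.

Product: (8.27e-5 M)(0.053 L) = 4.383e-6 mol.
Photons that must be absorbed: 4.383e-6 / 0.589 = 7.441e-6 mol.

7.4e-6 einstein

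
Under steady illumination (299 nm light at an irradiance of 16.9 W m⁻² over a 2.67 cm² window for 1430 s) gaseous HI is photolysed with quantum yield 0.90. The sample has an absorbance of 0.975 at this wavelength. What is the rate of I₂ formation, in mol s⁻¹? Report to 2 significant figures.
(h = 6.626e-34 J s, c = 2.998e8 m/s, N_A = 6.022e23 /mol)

Photon energy at 299 nm: hc/λ = (6.626e-34)(2.998e8)/(299e-9) = 6.644e-19 J.
Energy delivered: (16.9 W m⁻²)(2.67e-4 m²)(1430 s) = 6.453 J.
Photons incident: 6.453 / 6.644e-19 = 9.713e18, i.e. 9.713e18/6.022e23 = 1.613e-5 mol.
Fraction absorbed: 1 − 10^(−0.975) = 0.8941.
Photons absorbed: 0.8941 × 1.613e-5 = 1.442e-5 mol.
Product formed: 0.90 × 1.442e-5 = 1.298e-5 mol.
Rate: 1.298e-5 / 1430 s = 9.1e-9 mol s⁻¹.

9.1e-9 mol s⁻¹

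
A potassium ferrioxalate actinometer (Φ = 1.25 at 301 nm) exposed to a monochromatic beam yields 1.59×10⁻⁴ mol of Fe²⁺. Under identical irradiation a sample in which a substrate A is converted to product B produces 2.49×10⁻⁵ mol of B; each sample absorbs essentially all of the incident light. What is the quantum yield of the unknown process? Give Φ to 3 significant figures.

Φ = 0.196

Photons absorbed by the actinometer: 1.59×10⁻⁴ / 1.25 = 1.272×10⁻⁴ mol.
Φ(unknown) = 2.49×10⁻⁵ / 1.272×10⁻⁴ = 0.196.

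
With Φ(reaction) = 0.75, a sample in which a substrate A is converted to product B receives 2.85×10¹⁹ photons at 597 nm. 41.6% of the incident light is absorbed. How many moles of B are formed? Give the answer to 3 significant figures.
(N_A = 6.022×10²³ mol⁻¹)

1.48×10⁻⁵ mol

Moles of photons: 2.85×10¹⁹ / 6.022×10²³ = 4.733×10⁻⁵ mol.
Photons absorbed: 0.416 × 4.733×10⁻⁵ = 1.969×10⁻⁵ mol.
Product: Φ × n_abs = 0.75 × 1.969×10⁻⁵ = 1.477×10⁻⁵ mol.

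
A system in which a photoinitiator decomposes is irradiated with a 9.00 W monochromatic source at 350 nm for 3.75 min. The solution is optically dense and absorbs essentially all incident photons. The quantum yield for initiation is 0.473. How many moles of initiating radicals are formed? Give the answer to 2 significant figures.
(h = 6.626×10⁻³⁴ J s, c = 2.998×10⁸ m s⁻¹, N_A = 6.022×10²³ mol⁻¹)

Photon energy at 350 nm: hc/λ = (6.626×10⁻³⁴)(2.998×10⁸)/(350×10⁻⁹) = 5.676×10⁻¹⁹ J.
Energy delivered: (9.00 W)(225 s) = 2025 J.
Photons incident: 2025 / 5.676×10⁻¹⁹ = 3.568×10²¹, i.e. 3.568×10²¹/6.022×10²³ = 0.005925 mol.
Product: Φ × n_abs = 0.473 × 0.005925 = 0.002803 mol.

0.0028 mol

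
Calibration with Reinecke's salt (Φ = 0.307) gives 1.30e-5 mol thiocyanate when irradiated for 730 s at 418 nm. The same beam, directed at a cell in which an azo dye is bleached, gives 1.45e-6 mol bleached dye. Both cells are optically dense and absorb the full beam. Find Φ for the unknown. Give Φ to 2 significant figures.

Φ = 0.034

Photons absorbed by the actinometer: 1.30e-5 / 0.307 = 4.235e-5 mol.
Φ(unknown) = 1.45e-6 / 4.235e-5 = 0.034.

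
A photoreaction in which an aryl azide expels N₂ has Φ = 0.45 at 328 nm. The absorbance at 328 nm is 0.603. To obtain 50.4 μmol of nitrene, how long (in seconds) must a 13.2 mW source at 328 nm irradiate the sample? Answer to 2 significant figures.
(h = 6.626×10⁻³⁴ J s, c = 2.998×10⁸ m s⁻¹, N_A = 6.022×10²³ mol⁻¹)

Product: 50.4 μmol = 5.04×10⁻⁵ mol.
Photons that must be absorbed: 5.04×10⁻⁵ / 0.45 = 1.120×10⁻⁴ mol.
Fraction absorbed: 1 − 10^(−0.603) = 0.7505.
Incident photons needed: 1.120×10⁻⁴ / 0.7505 = 1.492×10⁻⁴ mol.
Photon energy: hc/λ = 6.056×10⁻¹⁹ J; per mole, 3.647×10⁵ J mol⁻¹.
Energy required: 1.492×10⁻⁴ × 3.647×10⁵ = 54.41 J.
Time: 54.41 J / 0.0132 W = 4100 s.

t ≈ 4100 s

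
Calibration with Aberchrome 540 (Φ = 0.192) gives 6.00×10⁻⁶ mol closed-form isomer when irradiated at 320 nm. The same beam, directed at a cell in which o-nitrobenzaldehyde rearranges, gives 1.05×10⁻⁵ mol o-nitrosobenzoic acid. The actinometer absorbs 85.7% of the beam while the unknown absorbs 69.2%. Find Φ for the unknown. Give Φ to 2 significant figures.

Φ = 0.42

Photons absorbed by the actinometer: 6.00×10⁻⁶ / 0.192 = 3.125×10⁻⁵ mol.
Incident flux: 3.125×10⁻⁵ / 0.857 = 3.646×10⁻⁵ einstein.
Absorbed by unknown: 0.692 × 3.646×10⁻⁵ = 2.523×10⁻⁵ mol.
Φ(unknown) = 1.05×10⁻⁵ / 2.523×10⁻⁵ = 0.42.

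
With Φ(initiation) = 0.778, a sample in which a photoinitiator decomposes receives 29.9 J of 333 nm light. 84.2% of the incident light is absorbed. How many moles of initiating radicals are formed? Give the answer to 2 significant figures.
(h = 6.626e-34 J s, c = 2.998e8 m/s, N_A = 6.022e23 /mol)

5.5e-5 mol

Photon energy at 333 nm: hc/λ = (6.626e-34)(2.998e8)/(333e-9) = 5.965e-19 J.
Photons incident: 29.9 / 5.965e-19 = 5.013e19, i.e. 5.013e19/6.022e23 = 8.324e-5 mol.
Photons absorbed: 0.842 × 8.324e-5 = 7.009e-5 mol.
Product: Φ × n_abs = 0.778 × 7.009e-5 = 5.453e-5 mol.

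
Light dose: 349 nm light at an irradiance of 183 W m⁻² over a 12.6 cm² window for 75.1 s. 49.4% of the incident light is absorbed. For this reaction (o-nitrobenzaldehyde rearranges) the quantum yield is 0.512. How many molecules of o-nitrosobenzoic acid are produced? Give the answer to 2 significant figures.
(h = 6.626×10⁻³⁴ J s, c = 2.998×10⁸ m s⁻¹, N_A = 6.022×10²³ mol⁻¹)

Photon energy at 349 nm: hc/λ = (6.626×10⁻³⁴)(2.998×10⁸)/(349×10⁻⁹) = 5.692×10⁻¹⁹ J.
Energy delivered: (183 W m⁻²)(12.6×10⁻⁴ m²)(75.1 s) = 17.32 J.
Photons incident: 17.32 / 5.692×10⁻¹⁹ = 3.043×10¹⁹, i.e. 3.043×10¹⁹/6.022×10²³ = 5.053×10⁻⁵ mol.
Photons absorbed: 0.494 × 5.053×10⁻⁵ = 2.496×10⁻⁵ mol.
Product: Φ × n_abs = 0.512 × 2.496×10⁻⁵ = 1.278×10⁻⁵ mol.
As a count: 1.278×10⁻⁵ × 6.022×10²³ = 7.7×10¹⁸.

7.7×10¹⁸ molecules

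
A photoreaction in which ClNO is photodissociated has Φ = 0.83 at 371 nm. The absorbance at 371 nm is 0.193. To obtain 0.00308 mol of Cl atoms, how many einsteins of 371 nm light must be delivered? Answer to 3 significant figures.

0.0103 einstein

Photons that must be absorbed: 0.00308 / 0.83 = 0.003711 mol.
Fraction absorbed: 1 − 10^(−0.193) = 0.3588.
Incident photons needed: 0.003711 / 0.3588 = 0.01034 mol.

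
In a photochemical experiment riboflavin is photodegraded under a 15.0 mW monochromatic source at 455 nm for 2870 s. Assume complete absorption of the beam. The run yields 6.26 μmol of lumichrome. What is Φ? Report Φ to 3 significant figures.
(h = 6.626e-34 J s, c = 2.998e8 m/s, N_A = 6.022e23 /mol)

Product: 6.26 μmol = 6.26e-6 mol.
Photon energy at 455 nm: hc/λ = (6.626e-34)(2.998e8)/(455e-9) = 4.366e-19 J.
Energy delivered: (15.0 mW)(2870 s) = 43.05 J.
Photons incident: 43.05 / 4.366e-19 = 9.860e19, i.e. 9.860e19/6.022e23 = 1.637e-4 mol.
Φ = 6.26e-6 mol / 1.637e-4 mol photons = 0.0382.

Φ = 0.0382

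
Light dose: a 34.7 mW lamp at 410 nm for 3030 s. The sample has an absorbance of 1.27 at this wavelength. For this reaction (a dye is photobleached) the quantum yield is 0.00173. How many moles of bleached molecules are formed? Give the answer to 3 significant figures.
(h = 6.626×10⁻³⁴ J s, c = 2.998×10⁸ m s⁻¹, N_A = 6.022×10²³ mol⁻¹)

5.90×10⁻⁷ mol

Photon energy at 410 nm: hc/λ = (6.626×10⁻³⁴)(2.998×10⁸)/(410×10⁻⁹) = 4.845×10⁻¹⁹ J.
Energy delivered: (34.7 mW)(3030 s) = 105.1 J.
Photons incident: 105.1 / 4.845×10⁻¹⁹ = 2.169×10²⁰, i.e. 2.169×10²⁰/6.022×10²³ = 3.602×10⁻⁴ mol.
Fraction absorbed: 1 − 10^(−1.27) = 0.9463.
Photons absorbed: 0.9463 × 3.602×10⁻⁴ = 3.409×10⁻⁴ mol.
Product: Φ × n_abs = 0.00173 × 3.409×10⁻⁴ = 5.898×10⁻⁷ mol.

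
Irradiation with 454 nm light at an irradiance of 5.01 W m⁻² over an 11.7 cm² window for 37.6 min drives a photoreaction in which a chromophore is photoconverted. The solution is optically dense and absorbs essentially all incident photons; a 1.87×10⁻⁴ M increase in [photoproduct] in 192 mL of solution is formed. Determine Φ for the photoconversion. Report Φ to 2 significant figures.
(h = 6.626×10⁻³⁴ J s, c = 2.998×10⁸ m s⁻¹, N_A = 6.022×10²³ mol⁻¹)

Φ = 0.72

Product: (1.87×10⁻⁴ M)(0.192 L) = 3.590×10⁻⁵ mol.
Photon energy at 454 nm: hc/λ = (6.626×10⁻³⁴)(2.998×10⁸)/(454×10⁻⁹) = 4.375×10⁻¹⁹ J.
Energy delivered: (5.01 W m⁻²)(11.7×10⁻⁴ m²)(2256 s) = 13.22 J.
Photons incident: 13.22 / 4.375×10⁻¹⁹ = 3.022×10¹⁹, i.e. 3.022×10¹⁹/6.022×10²³ = 5.018×10⁻⁵ mol.
Φ = 3.590×10⁻⁵ mol / 5.018×10⁻⁵ mol photons = 0.72.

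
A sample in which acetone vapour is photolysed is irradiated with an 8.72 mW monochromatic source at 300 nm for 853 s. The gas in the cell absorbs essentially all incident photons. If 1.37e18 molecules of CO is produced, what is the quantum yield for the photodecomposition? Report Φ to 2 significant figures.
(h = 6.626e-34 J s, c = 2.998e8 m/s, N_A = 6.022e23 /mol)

Φ = 0.12

Product: 1.37e18 / 6.022e23 = 2.275e-6 mol.
Photon energy at 300 nm: hc/λ = (6.626e-34)(2.998e8)/(300e-9) = 6.622e-19 J.
Energy delivered: (8.72 mW)(853 s) = 7.438 J.
Photons incident: 7.438 / 6.622e-19 = 1.123e19, i.e. 1.123e19/6.022e23 = 1.865e-5 mol.
Φ = 2.275e-6 mol / 1.865e-5 mol photons = 0.12.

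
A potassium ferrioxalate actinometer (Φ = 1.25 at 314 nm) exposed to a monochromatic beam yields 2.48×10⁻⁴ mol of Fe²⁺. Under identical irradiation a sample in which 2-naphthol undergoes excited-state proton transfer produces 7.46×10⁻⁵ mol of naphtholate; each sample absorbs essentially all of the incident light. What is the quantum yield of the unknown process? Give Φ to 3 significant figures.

Photons absorbed by the actinometer: 2.48×10⁻⁴ / 1.25 = 1.984×10⁻⁴ mol.
Φ(unknown) = 7.46×10⁻⁵ / 1.984×10⁻⁴ = 0.376.

Φ = 0.376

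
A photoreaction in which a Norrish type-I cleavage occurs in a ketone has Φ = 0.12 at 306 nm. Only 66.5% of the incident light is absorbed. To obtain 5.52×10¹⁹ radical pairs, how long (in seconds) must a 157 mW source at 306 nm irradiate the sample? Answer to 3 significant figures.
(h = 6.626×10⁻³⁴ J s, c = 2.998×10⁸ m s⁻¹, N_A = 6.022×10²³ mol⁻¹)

Product: 5.52×10¹⁹ / 6.022×10²³ = 9.166×10⁻⁵ mol.
Photons that must be absorbed: 9.166×10⁻⁵ / 0.12 = 7.638×10⁻⁴ mol.
Incident photons needed: 7.638×10⁻⁴ / 0.665 = 0.001149 mol.
Photon energy: hc/λ = 6.492×10⁻¹⁹ J; per mole, 3.909×10⁵ J mol⁻¹.
Energy required: 0.001149 × 3.909×10⁵ = 449.1 J.
Time: 449.1 J / 0.157 W = 2860 s.

t ≈ 2860 s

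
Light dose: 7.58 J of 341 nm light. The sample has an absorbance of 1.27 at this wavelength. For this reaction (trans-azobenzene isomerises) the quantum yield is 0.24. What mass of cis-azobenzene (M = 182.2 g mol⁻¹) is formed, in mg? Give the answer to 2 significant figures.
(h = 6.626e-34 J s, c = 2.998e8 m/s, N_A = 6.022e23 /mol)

Photon energy at 341 nm: hc/λ = (6.626e-34)(2.998e8)/(341e-9) = 5.825e-19 J.
Photons incident: 7.58 / 5.825e-19 = 1.301e19, i.e. 1.301e19/6.022e23 = 2.160e-5 mol.
Fraction absorbed: 1 − 10^(−1.27) = 0.9463.
Photons absorbed: 0.9463 × 2.160e-5 = 2.044e-5 mol.
Product: Φ × n_abs = 0.24 × 2.044e-5 = 4.906e-6 mol.
Mass: 4.906e-6 × 182.2 = 8.939e-4 g = 0.89 mg.

0.89 mg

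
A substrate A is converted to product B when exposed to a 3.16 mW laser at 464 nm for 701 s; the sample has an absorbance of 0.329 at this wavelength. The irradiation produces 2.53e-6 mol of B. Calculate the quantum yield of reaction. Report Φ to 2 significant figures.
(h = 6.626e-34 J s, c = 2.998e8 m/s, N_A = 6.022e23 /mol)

Photon energy at 464 nm: hc/λ = (6.626e-34)(2.998e8)/(464e-9) = 4.281e-19 J.
Energy delivered: (3.16 mW)(701 s) = 2.215 J.
Photons incident: 2.215 / 4.281e-19 = 5.174e18, i.e. 5.174e18/6.022e23 = 8.592e-6 mol.
Fraction absorbed: 1 − 10^(−0.329) = 0.5312.
Photons absorbed: 0.5312 × 8.592e-6 = 4.564e-6 mol.
Φ = 2.53e-6 mol / 4.564e-6 mol photons = 0.55.

Φ = 0.55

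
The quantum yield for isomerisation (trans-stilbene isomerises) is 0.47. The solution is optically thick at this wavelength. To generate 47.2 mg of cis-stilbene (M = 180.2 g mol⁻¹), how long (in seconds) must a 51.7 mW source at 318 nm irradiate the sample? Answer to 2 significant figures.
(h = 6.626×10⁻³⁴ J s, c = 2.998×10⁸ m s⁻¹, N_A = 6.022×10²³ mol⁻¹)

t ≈ 4100 s

Product: 47.2 mg / 180.2 g mol⁻¹ = 2.619×10⁻⁴ mol.
Photons that must be absorbed: 2.619×10⁻⁴ / 0.47 = 5.572×10⁻⁴ mol.
Photon energy: hc/λ = 6.247×10⁻¹⁹ J; per mole, 3.762×10⁵ J mol⁻¹.
Energy required: 5.572×10⁻⁴ × 3.762×10⁵ = 209.6 J.
Time: 209.6 J / 0.0517 W = 4100 s.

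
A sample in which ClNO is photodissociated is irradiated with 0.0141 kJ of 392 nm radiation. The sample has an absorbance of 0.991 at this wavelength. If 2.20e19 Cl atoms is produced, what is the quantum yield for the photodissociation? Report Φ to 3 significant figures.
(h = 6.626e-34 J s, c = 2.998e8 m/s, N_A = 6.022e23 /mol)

Product: 2.20e19 / 6.022e23 = 3.653e-5 mol.
Photon energy at 392 nm: hc/λ = (6.626e-34)(2.998e8)/(392e-9) = 5.068e-19 J.
Incident energy: 0.0141 kJ = 14.1 J.
Photons incident: 14.1 / 5.068e-19 = 2.782e19, i.e. 2.782e19/6.022e23 = 4.620e-5 mol.
Fraction absorbed: 1 − 10^(−0.991) = 0.8979.
Photons absorbed: 0.8979 × 4.620e-5 = 4.148e-5 mol.
Φ = 3.653e-5 mol / 4.148e-5 mol photons = 0.881.

Φ = 0.881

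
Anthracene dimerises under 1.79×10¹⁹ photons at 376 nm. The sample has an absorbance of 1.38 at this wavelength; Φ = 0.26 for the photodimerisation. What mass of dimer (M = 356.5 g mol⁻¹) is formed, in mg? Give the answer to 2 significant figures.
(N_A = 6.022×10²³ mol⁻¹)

Moles of photons: 1.79×10¹⁹ / 6.022×10²³ = 2.972×10⁻⁵ mol.
Fraction absorbed: 1 − 10^(−1.38) = 0.9583.
Photons absorbed: 0.9583 × 2.972×10⁻⁵ = 2.848×10⁻⁵ mol.
Product: Φ × n_abs = 0.26 × 2.848×10⁻⁵ = 7.405×10⁻⁶ mol.
Mass: 7.405×10⁻⁶ × 356.5 = 0.002640 g = 2.6 mg.

2.6 mg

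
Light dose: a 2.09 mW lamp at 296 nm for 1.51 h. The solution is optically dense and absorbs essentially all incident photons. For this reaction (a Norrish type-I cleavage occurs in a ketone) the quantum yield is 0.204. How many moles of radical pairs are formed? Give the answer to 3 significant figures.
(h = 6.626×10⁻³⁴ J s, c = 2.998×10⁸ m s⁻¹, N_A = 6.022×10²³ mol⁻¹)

5.73×10⁻⁶ mol

Photon energy at 296 nm: hc/λ = (6.626×10⁻³⁴)(2.998×10⁸)/(296×10⁻⁹) = 6.711×10⁻¹⁹ J.
Energy delivered: (2.09 mW)(5436 s) = 11.36 J.
Photons incident: 11.36 / 6.711×10⁻¹⁹ = 1.693×10¹⁹, i.e. 1.693×10¹⁹/6.022×10²³ = 2.811×10⁻⁵ mol.
Product: Φ × n_abs = 0.204 × 2.811×10⁻⁵ = 5.734×10⁻⁶ mol.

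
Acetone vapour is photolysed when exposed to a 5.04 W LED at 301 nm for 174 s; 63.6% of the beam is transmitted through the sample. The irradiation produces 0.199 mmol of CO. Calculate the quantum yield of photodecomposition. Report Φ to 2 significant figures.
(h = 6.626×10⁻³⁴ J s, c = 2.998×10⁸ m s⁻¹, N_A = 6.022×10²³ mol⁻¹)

Φ = 0.25

Product: 0.199 mmol = 1.99×10⁻⁴ mol.
Photon energy at 301 nm: hc/λ = (6.626×10⁻³⁴)(2.998×10⁸)/(301×10⁻⁹) = 6.600×10⁻¹⁹ J.
Energy delivered: (5.04 W)(174 s) = 877.0 J.
Photons incident: 877.0 / 6.600×10⁻¹⁹ = 1.329×10²¹, i.e. 1.329×10²¹/6.022×10²³ = 0.002207 mol.
Fraction absorbed: 1 − 63.6/100 = 0.3640.
Photons absorbed: 0.3640 × 0.002207 = 8.033×10⁻⁴ mol.
Φ = 1.99×10⁻⁴ mol / 8.033×10⁻⁴ mol photons = 0.25.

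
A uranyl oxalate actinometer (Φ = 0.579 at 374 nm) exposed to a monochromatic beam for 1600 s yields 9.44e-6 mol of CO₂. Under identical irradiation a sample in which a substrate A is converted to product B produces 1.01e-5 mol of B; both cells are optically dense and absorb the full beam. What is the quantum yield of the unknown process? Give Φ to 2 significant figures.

Photons absorbed by the actinometer: 9.44e-6 / 0.579 = 1.630e-5 mol.
Φ(unknown) = 1.01e-5 / 1.630e-5 = 0.62.

Φ = 0.62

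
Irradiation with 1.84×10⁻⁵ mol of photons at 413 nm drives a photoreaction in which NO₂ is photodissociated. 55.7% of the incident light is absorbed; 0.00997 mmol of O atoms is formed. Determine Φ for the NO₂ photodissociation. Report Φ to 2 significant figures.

Product: 0.00997 mmol = 9.97×10⁻⁶ mol.
Photons absorbed: 0.557 × 1.84×10⁻⁵ = 1.025×10⁻⁵ mol.
Φ = 9.97×10⁻⁶ mol / 1.025×10⁻⁵ mol photons = 0.97.

Φ = 0.97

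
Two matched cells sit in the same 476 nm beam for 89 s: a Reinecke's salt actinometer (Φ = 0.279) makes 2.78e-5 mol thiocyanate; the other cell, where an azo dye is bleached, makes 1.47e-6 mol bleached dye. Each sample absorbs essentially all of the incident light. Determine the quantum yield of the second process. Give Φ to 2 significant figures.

Photons absorbed by the actinometer: 2.78e-5 / 0.279 = 9.964e-5 mol.
Φ(unknown) = 1.47e-6 / 9.964e-5 = 0.015.

Φ = 0.015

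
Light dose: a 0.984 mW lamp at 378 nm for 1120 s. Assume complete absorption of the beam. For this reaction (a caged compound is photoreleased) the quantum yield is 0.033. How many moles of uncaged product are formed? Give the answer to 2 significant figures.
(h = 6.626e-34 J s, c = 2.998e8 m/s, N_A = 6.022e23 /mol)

1.1e-7 mol

Photon energy at 378 nm: hc/λ = (6.626e-34)(2.998e8)/(378e-9) = 5.255e-19 J.
Energy delivered: (0.984 mW)(1120 s) = 1.102 J.
Photons incident: 1.102 / 5.255e-19 = 2.097e18, i.e. 2.097e18/6.022e23 = 3.482e-6 mol.
Product: Φ × n_abs = 0.033 × 3.482e-6 = 1.149e-7 mol.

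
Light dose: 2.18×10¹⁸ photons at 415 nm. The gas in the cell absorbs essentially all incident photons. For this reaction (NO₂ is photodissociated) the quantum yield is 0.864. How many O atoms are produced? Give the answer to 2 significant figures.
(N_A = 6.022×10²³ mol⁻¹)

Moles of photons: 2.18×10¹⁸ / 6.022×10²³ = 3.620×10⁻⁶ mol.
Product: Φ × n_abs = 0.864 × 3.620×10⁻⁶ = 3.128×10⁻⁶ mol.
As a count: 3.128×10⁻⁶ × 6.022×10²³ = 1.9×10¹⁸.

1.9×10¹⁸ atoms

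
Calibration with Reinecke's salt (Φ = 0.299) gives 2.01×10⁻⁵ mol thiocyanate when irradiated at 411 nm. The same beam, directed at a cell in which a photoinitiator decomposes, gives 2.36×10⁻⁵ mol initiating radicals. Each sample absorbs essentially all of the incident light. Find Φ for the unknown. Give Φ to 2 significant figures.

Photons absorbed by the actinometer: 2.01×10⁻⁵ / 0.299 = 6.722×10⁻⁵ mol.
Φ(unknown) = 2.36×10⁻⁵ / 6.722×10⁻⁵ = 0.35.

Φ = 0.35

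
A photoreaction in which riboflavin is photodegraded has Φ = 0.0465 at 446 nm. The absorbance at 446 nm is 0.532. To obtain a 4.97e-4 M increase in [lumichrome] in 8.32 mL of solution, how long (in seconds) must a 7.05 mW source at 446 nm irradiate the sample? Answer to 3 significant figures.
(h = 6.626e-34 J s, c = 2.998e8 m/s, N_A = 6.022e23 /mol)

t ≈ 4790 s

Product: (4.97e-4 M)(0.00832 L) = 4.135e-6 mol.
Photons that must be absorbed: 4.135e-6 / 0.0465 = 8.892e-5 mol.
Fraction absorbed: 1 − 10^(−0.532) = 0.7062.
Incident photons needed: 8.892e-5 / 0.7062 = 1.259e-4 mol.
Photon energy: hc/λ = 4.454e-19 J; per mole, 2.682e5 J mol⁻¹.
Energy required: 1.259e-4 × 2.682e5 = 33.77 J.
Time: 33.77 J / 0.00705 W = 4790 s.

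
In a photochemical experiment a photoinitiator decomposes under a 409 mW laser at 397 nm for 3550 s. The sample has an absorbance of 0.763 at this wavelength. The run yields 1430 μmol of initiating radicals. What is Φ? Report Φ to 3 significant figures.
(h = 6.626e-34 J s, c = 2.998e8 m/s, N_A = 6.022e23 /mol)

Φ = 0.359

Product: 1430 μmol = 0.00143 mol.
Photon energy at 397 nm: hc/λ = (6.626e-34)(2.998e8)/(397e-9) = 5.004e-19 J.
Energy delivered: (409 mW)(3550 s) = 1452 J.
Photons incident: 1452 / 5.004e-19 = 2.902e21, i.e. 2.902e21/6.022e23 = 0.004819 mol.
Fraction absorbed: 1 − 10^(−0.763) = 0.8274.
Photons absorbed: 0.8274 × 0.004819 = 0.003987 mol.
Φ = 0.00143 mol / 0.003987 mol photons = 0.359.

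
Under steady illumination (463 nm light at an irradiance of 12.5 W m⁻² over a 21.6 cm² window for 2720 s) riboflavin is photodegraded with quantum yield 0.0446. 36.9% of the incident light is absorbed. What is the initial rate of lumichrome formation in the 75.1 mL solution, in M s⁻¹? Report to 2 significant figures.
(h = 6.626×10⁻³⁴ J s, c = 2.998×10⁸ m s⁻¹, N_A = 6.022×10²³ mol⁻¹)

2.3×10⁻⁸ M s⁻¹

Photon energy at 463 nm: hc/λ = (6.626×10⁻³⁴)(2.998×10⁸)/(463×10⁻⁹) = 4.290×10⁻¹⁹ J.
Energy delivered: (12.5 W m⁻²)(21.6×10⁻⁴ m²)(2720 s) = 73.44 J.
Photons incident: 73.44 / 4.290×10⁻¹⁹ = 1.712×10²⁰, i.e. 1.712×10²⁰/6.022×10²³ = 2.843×10⁻⁴ mol.
Photons absorbed: 0.369 × 2.843×10⁻⁴ = 1.049×10⁻⁴ mol.
Product formed: 0.0446 × 1.049×10⁻⁴ = 4.679×10⁻⁶ mol.
Rate: 4.679×10⁻⁶ mol / (2720 s × 0.0751 L) = 2.3×10⁻⁸ M s⁻¹.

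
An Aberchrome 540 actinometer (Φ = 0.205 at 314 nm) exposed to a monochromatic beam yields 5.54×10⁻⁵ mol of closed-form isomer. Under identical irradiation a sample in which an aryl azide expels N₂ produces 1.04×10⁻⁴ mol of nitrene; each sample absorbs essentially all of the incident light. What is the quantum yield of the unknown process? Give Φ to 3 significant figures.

Φ = 0.385

Photons absorbed by the actinometer: 5.54×10⁻⁵ / 0.205 = 2.702×10⁻⁴ mol.
Φ(unknown) = 1.04×10⁻⁴ / 2.702×10⁻⁴ = 0.385.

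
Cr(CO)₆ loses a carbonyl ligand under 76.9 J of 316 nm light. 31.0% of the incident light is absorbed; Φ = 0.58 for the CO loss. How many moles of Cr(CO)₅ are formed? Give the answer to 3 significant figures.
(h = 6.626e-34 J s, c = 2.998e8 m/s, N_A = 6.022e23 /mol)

Photon energy at 316 nm: hc/λ = (6.626e-34)(2.998e8)/(316e-9) = 6.286e-19 J.
Photons incident: 76.9 / 6.286e-19 = 1.223e20, i.e. 1.223e20/6.022e23 = 2.031e-4 mol.
Photons absorbed: 0.310 × 2.031e-4 = 6.296e-5 mol.
Product: Φ × n_abs = 0.58 × 6.296e-5 = 3.652e-5 mol.

3.65e-5 mol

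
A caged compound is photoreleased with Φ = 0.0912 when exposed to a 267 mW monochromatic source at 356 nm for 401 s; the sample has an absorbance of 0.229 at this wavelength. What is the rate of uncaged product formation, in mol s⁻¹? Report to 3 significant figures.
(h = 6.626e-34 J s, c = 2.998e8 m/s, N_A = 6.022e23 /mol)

Photon energy at 356 nm: hc/λ = (6.626e-34)(2.998e8)/(356e-9) = 5.580e-19 J.
Energy delivered: (267 mW)(401 s) = 107.1 J.
Photons incident: 107.1 / 5.580e-19 = 1.919e20, i.e. 1.919e20/6.022e23 = 3.187e-4 mol.
Fraction absorbed: 1 − 10^(−0.229) = 0.4098.
Photons absorbed: 0.4098 × 3.187e-4 = 1.306e-4 mol.
Product formed: 0.0912 × 1.306e-4 = 1.191e-5 mol.
Rate: 1.191e-5 / 401 s = 2.97e-8 mol s⁻¹.

2.97e-8 mol s⁻¹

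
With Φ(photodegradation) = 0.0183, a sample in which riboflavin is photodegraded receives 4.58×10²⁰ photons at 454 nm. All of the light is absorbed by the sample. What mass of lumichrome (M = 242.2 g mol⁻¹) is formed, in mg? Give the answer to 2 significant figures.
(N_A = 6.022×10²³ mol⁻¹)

3.4 mg

Moles of photons: 4.58×10²⁰ / 6.022×10²³ = 7.605×10⁻⁴ mol.
Product: Φ × n_abs = 0.0183 × 7.605×10⁻⁴ = 1.392×10⁻⁵ mol.
Mass: 1.392×10⁻⁵ × 242.2 = 0.003371 g = 3.4 mg.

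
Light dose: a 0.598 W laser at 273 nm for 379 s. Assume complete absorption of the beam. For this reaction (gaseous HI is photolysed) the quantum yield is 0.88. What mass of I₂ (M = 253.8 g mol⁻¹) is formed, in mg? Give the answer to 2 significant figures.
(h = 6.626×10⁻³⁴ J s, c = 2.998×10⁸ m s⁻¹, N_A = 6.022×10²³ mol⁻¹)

Photon energy at 273 nm: hc/λ = (6.626×10⁻³⁴)(2.998×10⁸)/(273×10⁻⁹) = 7.276×10⁻¹⁹ J.
Energy delivered: (0.598 W)(379 s) = 226.6 J.
Photons incident: 226.6 / 7.276×10⁻¹⁹ = 3.114×10²⁰, i.e. 3.114×10²⁰/6.022×10²³ = 5.171×10⁻⁴ mol.
Product: Φ × n_abs = 0.88 × 5.171×10⁻⁴ = 4.550×10⁻⁴ mol.
Mass: 4.550×10⁻⁴ × 253.8 = 0.1155 g = 120 mg.

120 mg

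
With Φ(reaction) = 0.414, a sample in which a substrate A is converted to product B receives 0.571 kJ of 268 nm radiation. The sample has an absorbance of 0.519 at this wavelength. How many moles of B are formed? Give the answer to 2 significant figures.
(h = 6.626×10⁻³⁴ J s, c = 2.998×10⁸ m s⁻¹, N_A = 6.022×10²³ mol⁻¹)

3.7×10⁻⁴ mol

Photon energy at 268 nm: hc/λ = (6.626×10⁻³⁴)(2.998×10⁸)/(268×10⁻⁹) = 7.412×10⁻¹⁹ J.
Incident energy: 0.571 kJ = 571 J.
Photons incident: 571 / 7.412×10⁻¹⁹ = 7.704×10²⁰, i.e. 7.704×10²⁰/6.022×10²³ = 0.001279 mol.
Fraction absorbed: 1 − 10^(−0.519) = 0.6973.
Photons absorbed: 0.6973 × 0.001279 = 8.918×10⁻⁴ mol.
Product: Φ × n_abs = 0.414 × 8.918×10⁻⁴ = 3.692×10⁻⁴ mol.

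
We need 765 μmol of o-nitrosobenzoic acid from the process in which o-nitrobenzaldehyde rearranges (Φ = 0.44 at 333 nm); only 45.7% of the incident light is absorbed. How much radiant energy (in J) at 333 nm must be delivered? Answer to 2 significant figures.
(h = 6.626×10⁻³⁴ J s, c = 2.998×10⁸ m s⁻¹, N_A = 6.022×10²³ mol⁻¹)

Product: 765 μmol = 7.65×10⁻⁴ mol.
Photons that must be absorbed: 7.65×10⁻⁴ / 0.44 = 0.001739 mol.
Incident photons needed: 0.001739 / 0.457 = 0.003805 mol.
Photon energy: hc/λ = 5.965×10⁻¹⁹ J; per mole, 3.592×10⁵ J mol⁻¹.
Energy required: 0.003805 × 3.592×10⁵ = 1400 J.

1400 J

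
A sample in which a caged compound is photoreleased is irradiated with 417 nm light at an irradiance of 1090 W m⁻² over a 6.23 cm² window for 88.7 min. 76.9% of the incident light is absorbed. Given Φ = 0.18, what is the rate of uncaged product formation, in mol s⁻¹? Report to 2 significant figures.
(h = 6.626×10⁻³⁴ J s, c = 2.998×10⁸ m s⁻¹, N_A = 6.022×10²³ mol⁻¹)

3.3×10⁻⁷ mol s⁻¹

Photon energy at 417 nm: hc/λ = (6.626×10⁻³⁴)(2.998×10⁸)/(417×10⁻⁹) = 4.764×10⁻¹⁹ J.
Energy delivered: (1090 W m⁻²)(6.23×10⁻⁴ m²)(5322 s) = 3614 J.
Photons incident: 3614 / 4.764×10⁻¹⁹ = 7.586×10²¹, i.e. 7.586×10²¹/6.022×10²³ = 0.01260 mol.
Photons absorbed: 0.769 × 0.01260 = 0.009689 mol.
Product formed: 0.18 × 0.009689 = 0.001744 mol.
Rate: 0.001744 / 5322 s = 3.3×10⁻⁷ mol s⁻¹.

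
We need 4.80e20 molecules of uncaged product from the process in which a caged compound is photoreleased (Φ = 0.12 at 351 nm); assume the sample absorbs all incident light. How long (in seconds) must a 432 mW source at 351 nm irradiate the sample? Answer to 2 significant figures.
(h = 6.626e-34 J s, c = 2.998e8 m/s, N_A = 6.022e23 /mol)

Product: 4.80e20 / 6.022e23 = 7.971e-4 mol.
Photons that must be absorbed: 7.971e-4 / 0.12 = 0.006643 mol.
Photon energy: hc/λ = 5.659e-19 J; per mole, 3.408e5 J mol⁻¹.
Energy required: 0.006643 × 3.408e5 = 2264 J.
Time: 2264 J / 0.432 W = 5200 s.

t ≈ 5200 s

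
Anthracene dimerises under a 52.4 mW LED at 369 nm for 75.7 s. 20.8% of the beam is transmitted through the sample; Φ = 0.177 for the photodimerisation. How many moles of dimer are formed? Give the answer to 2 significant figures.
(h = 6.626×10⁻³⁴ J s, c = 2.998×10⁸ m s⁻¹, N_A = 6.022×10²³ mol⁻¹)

Photon energy at 369 nm: hc/λ = (6.626×10⁻³⁴)(2.998×10⁸)/(369×10⁻⁹) = 5.383×10⁻¹⁹ J.
Energy delivered: (52.4 mW)(75.7 s) = 3.967 J.
Photons incident: 3.967 / 5.383×10⁻¹⁹ = 7.369×10¹⁸, i.e. 7.369×10¹⁸/6.022×10²³ = 1.224×10⁻⁵ mol.
Fraction absorbed: 1 − 20.8/100 = 0.7920.
Photons absorbed: 0.7920 × 1.224×10⁻⁵ = 9.694×10⁻⁶ mol.
Product: Φ × n_abs = 0.177 × 9.694×10⁻⁶ = 1.716×10⁻⁶ mol.

1.7×10⁻⁶ mol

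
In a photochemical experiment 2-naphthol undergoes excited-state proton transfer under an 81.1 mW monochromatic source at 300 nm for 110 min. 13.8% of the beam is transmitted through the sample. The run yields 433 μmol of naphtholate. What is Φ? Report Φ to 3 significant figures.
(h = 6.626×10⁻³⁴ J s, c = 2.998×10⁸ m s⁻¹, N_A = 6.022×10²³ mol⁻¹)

Product: 433 μmol = 4.33×10⁻⁴ mol.
Photon energy at 300 nm: hc/λ = (6.626×10⁻³⁴)(2.998×10⁸)/(300×10⁻⁹) = 6.622×10⁻¹⁹ J.
Energy delivered: (81.1 mW)(6600 s) = 535.3 J.
Photons incident: 535.3 / 6.622×10⁻¹⁹ = 8.084×10²⁰, i.e. 8.084×10²⁰/6.022×10²³ = 0.001342 mol.
Fraction absorbed: 1 − 13.8/100 = 0.8620.
Photons absorbed: 0.8620 × 0.001342 = 0.001157 mol.
Φ = 4.33×10⁻⁴ mol / 0.001157 mol photons = 0.374.

Φ = 0.374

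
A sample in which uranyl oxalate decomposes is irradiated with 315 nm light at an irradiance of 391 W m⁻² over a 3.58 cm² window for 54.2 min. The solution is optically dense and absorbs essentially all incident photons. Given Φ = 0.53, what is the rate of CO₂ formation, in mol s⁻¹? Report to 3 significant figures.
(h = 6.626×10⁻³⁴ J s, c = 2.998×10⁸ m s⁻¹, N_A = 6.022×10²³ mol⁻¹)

Photon energy at 315 nm: hc/λ = (6.626×10⁻³⁴)(2.998×10⁸)/(315×10⁻⁹) = 6.306×10⁻¹⁹ J.
Energy delivered: (391 W m⁻²)(3.58×10⁻⁴ m²)(3252 s) = 455.2 J.
Photons incident: 455.2 / 6.306×10⁻¹⁹ = 7.219×10²⁰, i.e. 7.219×10²⁰/6.022×10²³ = 0.001199 mol.
Product formed: 0.53 × 0.001199 = 6.355×10⁻⁴ mol.
Rate: 6.355×10⁻⁴ / 3252 s = 1.95×10⁻⁷ mol s⁻¹.

1.95×10⁻⁷ mol s⁻¹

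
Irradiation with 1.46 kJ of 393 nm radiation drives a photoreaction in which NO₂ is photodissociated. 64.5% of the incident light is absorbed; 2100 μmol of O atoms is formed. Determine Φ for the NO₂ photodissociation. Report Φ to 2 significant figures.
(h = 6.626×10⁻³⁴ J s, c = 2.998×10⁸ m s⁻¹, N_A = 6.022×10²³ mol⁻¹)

Product: 2100 μmol = 0.00210 mol.
Photon energy at 393 nm: hc/λ = (6.626×10⁻³⁴)(2.998×10⁸)/(393×10⁻⁹) = 5.055×10⁻¹⁹ J.
Incident energy: 1.46 kJ = 1460 J.
Photons incident: 1460 / 5.055×10⁻¹⁹ = 2.888×10²¹, i.e. 2.888×10²¹/6.022×10²³ = 0.004796 mol.
Photons absorbed: 0.645 × 0.004796 = 0.003093 mol.
Φ = 0.00210 mol / 0.003093 mol photons = 0.68.

Φ = 0.68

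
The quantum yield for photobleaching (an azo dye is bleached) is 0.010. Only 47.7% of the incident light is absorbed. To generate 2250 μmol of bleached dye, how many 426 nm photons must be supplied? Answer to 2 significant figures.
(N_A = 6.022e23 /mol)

Product: 2250 μmol = 0.00225 mol.
Photons that must be absorbed: 0.00225 / 0.010 = 0.2250 mol.
Incident photons needed: 0.2250 / 0.477 = 0.4717 mol.
Photon count: 0.4717 × 6.022e23 = 2.8e23.

2.8e23 photons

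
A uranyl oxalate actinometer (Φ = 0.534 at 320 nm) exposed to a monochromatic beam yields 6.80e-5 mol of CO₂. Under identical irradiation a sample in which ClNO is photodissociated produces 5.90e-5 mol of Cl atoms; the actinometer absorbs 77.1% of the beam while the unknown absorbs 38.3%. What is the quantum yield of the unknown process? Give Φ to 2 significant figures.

Φ = 0.93

Photons absorbed by the actinometer: 6.80e-5 / 0.534 = 1.273e-4 mol.
Incident flux: 1.273e-4 / 0.771 = 1.651e-4 einstein.
Absorbed by unknown: 0.383 × 1.651e-4 = 6.323e-5 mol.
Φ(unknown) = 5.90e-5 / 6.323e-5 = 0.93.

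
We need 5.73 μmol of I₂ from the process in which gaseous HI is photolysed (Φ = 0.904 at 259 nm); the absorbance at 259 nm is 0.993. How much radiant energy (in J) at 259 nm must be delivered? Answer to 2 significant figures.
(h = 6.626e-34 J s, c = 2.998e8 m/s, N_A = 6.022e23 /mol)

3.3 J

Product: 5.73 μmol = 5.73e-6 mol.
Photons that must be absorbed: 5.73e-6 / 0.904 = 6.338e-6 mol.
Fraction absorbed: 1 − 10^(−0.993) = 0.8984.
Incident photons needed: 6.338e-6 / 0.8984 = 7.055e-6 mol.
Photon energy: hc/λ = 7.670e-19 J; per mole, 4.619e5 J mol⁻¹.
Energy required: 7.055e-6 × 4.619e5 = 3.3 J.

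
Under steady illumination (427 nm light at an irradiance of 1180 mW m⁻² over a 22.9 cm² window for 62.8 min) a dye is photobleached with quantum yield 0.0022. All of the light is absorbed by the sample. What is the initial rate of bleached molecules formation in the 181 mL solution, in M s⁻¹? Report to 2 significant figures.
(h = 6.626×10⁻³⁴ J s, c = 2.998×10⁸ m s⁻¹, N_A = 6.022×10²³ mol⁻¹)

1.2×10⁻¹⁰ M s⁻¹

Photon energy at 427 nm: hc/λ = (6.626×10⁻³⁴)(2.998×10⁸)/(427×10⁻⁹) = 4.652×10⁻¹⁹ J.
Energy delivered: (1180 mW m⁻²)(22.9×10⁻⁴ m²)(3768 s) = 10.18 J.
Photons incident: 10.18 / 4.652×10⁻¹⁹ = 2.188×10¹⁹, i.e. 2.188×10¹⁹/6.022×10²³ = 3.633×10⁻⁵ mol.
Product formed: 0.0022 × 3.633×10⁻⁵ = 7.993×10⁻⁸ mol.
Rate: 7.993×10⁻⁸ mol / (3768 s × 0.181 L) = 1.2×10⁻¹⁰ M s⁻¹.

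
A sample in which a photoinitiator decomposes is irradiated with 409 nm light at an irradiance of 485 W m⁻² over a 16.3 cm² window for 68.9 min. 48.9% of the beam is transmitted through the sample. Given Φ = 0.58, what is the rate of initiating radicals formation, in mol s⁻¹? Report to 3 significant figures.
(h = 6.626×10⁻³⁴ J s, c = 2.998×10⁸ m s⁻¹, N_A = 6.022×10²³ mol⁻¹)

8.01×10⁻⁷ mol s⁻¹

Photon energy at 409 nm: hc/λ = (6.626×10⁻³⁴)(2.998×10⁸)/(409×10⁻⁹) = 4.857×10⁻¹⁹ J.
Energy delivered: (485 W m⁻²)(16.3×10⁻⁴ m²)(4134 s) = 3268 J.
Photons incident: 3268 / 4.857×10⁻¹⁹ = 6.728×10²¹, i.e. 6.728×10²¹/6.022×10²³ = 0.01117 mol.
Fraction absorbed: 1 − 48.9/100 = 0.5110.
Photons absorbed: 0.5110 × 0.01117 = 0.005708 mol.
Product formed: 0.58 × 0.005708 = 0.003311 mol.
Rate: 0.003311 / 4134 s = 8.01×10⁻⁷ mol s⁻¹.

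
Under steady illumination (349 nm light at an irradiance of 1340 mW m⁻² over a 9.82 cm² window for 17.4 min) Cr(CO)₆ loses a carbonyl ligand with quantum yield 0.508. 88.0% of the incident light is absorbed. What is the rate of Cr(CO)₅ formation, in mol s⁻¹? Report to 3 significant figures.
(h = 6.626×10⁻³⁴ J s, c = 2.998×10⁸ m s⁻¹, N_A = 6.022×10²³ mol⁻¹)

Photon energy at 349 nm: hc/λ = (6.626×10⁻³⁴)(2.998×10⁸)/(349×10⁻⁹) = 5.692×10⁻¹⁹ J.
Energy delivered: (1340 mW m⁻²)(9.82×10⁻⁴ m²)(1044 s) = 1.374 J.
Photons incident: 1.374 / 5.692×10⁻¹⁹ = 2.414×10¹⁸, i.e. 2.414×10¹⁸/6.022×10²³ = 4.009×10⁻⁶ mol.
Photons absorbed: 0.880 × 4.009×10⁻⁶ = 3.528×10⁻⁶ mol.
Product formed: 0.508 × 3.528×10⁻⁶ = 1.792×10⁻⁶ mol.
Rate: 1.792×10⁻⁶ / 1044 s = 1.72×10⁻⁹ mol s⁻¹.

1.72×10⁻⁹ mol s⁻¹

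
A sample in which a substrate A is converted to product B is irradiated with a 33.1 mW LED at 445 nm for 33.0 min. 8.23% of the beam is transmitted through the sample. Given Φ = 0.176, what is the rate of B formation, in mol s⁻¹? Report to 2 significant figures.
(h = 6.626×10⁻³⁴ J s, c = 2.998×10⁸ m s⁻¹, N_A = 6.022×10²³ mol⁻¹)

2.0×10⁻⁸ mol s⁻¹

Photon energy at 445 nm: hc/λ = (6.626×10⁻³⁴)(2.998×10⁸)/(445×10⁻⁹) = 4.464×10⁻¹⁹ J.
Energy delivered: (33.1 mW)(1980 s) = 65.54 J.
Photons incident: 65.54 / 4.464×10⁻¹⁹ = 1.468×10²⁰, i.e. 1.468×10²⁰/6.022×10²³ = 2.438×10⁻⁴ mol.
Fraction absorbed: 1 − 8.23/100 = 0.9177.
Photons absorbed: 0.9177 × 2.438×10⁻⁴ = 2.237×10⁻⁴ mol.
Product formed: 0.176 × 2.237×10⁻⁴ = 3.937×10⁻⁵ mol.
Rate: 3.937×10⁻⁵ / 1980 s = 2.0×10⁻⁸ mol s⁻¹.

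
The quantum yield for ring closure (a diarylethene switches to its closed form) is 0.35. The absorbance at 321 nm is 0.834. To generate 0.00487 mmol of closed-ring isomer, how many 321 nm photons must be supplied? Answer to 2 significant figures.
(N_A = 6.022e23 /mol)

Product: 0.00487 mmol = 4.87e-6 mol.
Photons that must be absorbed: 4.87e-6 / 0.35 = 1.391e-5 mol.
Fraction absorbed: 1 − 10^(−0.834) = 0.8534.
Incident photons needed: 1.391e-5 / 0.8534 = 1.630e-5 mol.
Photon count: 1.630e-5 × 6.022e23 = 9.8e18.

9.8e18 photons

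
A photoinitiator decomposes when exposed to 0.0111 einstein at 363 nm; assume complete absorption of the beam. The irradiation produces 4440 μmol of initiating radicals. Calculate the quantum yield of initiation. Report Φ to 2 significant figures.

Product: 4440 μmol = 0.00444 mol.
Φ = 0.00444 mol / 0.0111 mol photons = 0.40.

Φ = 0.40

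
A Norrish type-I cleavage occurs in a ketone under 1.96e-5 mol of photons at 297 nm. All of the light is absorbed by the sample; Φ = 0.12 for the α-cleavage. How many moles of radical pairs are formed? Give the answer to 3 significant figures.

Product: Φ × n_abs = 0.12 × 1.96e-5 = 2.352e-6 mol.

2.35e-6 mol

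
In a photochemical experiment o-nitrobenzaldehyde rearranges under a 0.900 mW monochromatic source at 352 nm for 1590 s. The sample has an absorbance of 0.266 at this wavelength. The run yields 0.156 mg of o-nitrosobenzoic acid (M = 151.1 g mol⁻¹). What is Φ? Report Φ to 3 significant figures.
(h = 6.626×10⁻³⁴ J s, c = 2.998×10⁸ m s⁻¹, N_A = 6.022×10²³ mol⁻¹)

Product: 0.156 mg / 151.1 g mol⁻¹ = 1.032×10⁻⁶ mol.
Photon energy at 352 nm: hc/λ = (6.626×10⁻³⁴)(2.998×10⁸)/(352×10⁻⁹) = 5.643×10⁻¹⁹ J.
Energy delivered: (0.900 mW)(1590 s) = 1.431 J.
Photons incident: 1.431 / 5.643×10⁻¹⁹ = 2.536×10¹⁸, i.e. 2.536×10¹⁸/6.022×10²³ = 4.211×10⁻⁶ mol.
Fraction absorbed: 1 − 10^(−0.266) = 0.4580.
Photons absorbed: 0.4580 × 4.211×10⁻⁶ = 1.929×10⁻⁶ mol.
Φ = 1.032×10⁻⁶ mol / 1.929×10⁻⁶ mol photons = 0.535.

Φ = 0.535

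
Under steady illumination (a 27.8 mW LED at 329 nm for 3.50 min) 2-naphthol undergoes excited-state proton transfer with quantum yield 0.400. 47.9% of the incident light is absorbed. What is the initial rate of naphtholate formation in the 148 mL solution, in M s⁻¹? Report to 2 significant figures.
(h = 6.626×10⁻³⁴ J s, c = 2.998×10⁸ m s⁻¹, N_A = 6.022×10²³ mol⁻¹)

9.9×10⁻⁸ M s⁻¹

Photon energy at 329 nm: hc/λ = (6.626×10⁻³⁴)(2.998×10⁸)/(329×10⁻⁹) = 6.038×10⁻¹⁹ J.
Energy delivered: (27.8 mW)(210 s) = 5.838 J.
Photons incident: 5.838 / 6.038×10⁻¹⁹ = 9.669×10¹⁸, i.e. 9.669×10¹⁸/6.022×10²³ = 1.606×10⁻⁵ mol.
Photons absorbed: 0.479 × 1.606×10⁻⁵ = 7.693×10⁻⁶ mol.
Product formed: 0.400 × 7.693×10⁻⁶ = 3.077×10⁻⁶ mol.
Rate: 3.077×10⁻⁶ mol / (210 s × 0.148 L) = 9.9×10⁻⁸ M s⁻¹.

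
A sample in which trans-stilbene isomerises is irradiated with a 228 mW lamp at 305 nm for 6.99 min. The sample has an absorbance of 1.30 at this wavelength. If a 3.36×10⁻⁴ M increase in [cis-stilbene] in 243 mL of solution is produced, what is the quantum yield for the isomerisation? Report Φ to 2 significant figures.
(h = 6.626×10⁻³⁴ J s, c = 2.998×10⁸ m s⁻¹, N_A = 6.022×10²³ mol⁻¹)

Product: (3.36×10⁻⁴ M)(0.243 L) = 8.165×10⁻⁵ mol.
Photon energy at 305 nm: hc/λ = (6.626×10⁻³⁴)(2.998×10⁸)/(305×10⁻⁹) = 6.513×10⁻¹⁹ J.
Energy delivered: (228 mW)(419.4 s) = 95.62 J.
Photons incident: 95.62 / 6.513×10⁻¹⁹ = 1.468×10²⁰, i.e. 1.468×10²⁰/6.022×10²³ = 2.438×10⁻⁴ mol.
Fraction absorbed: 1 − 10^(−1.30) = 0.9499.
Photons absorbed: 0.9499 × 2.438×10⁻⁴ = 2.316×10⁻⁴ mol.
Φ = 8.165×10⁻⁵ mol / 2.316×10⁻⁴ mol photons = 0.35.

Φ = 0.35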